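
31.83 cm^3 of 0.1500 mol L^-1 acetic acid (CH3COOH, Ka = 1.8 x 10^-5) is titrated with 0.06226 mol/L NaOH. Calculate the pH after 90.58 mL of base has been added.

11.85

n(acid) = 0.1500 x 0.03183 = 0.004775 mol; n(NaOH) added = 0.06226 x 0.09058 = 0.005640 mol.
Base is in excess by 0.005640 - 0.004775 = 0.0008650 mol in a total volume of 0.1224 L.
[OH^-] = 0.0008650/0.1224 = 0.007067 M, so pOH = 2.15 and pH = 14.00 - 2.15 = 11.85.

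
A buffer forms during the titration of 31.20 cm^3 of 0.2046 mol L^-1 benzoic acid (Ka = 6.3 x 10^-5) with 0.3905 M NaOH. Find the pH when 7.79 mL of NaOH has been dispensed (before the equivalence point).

4.16

Initial n(C6H5COOH) = 0.2046 x 0.03120 = 0.006384 mol.
n(NaOH) added = 0.3905 x 0.007790 = 0.003042 mol, converting that many moles of C6H5COOH to C6H5COO-.
Remaining n(C6H5COOH) = 0.003342 mol; n(C6H5COO-) = 0.003042 mol.
By Henderson-Hasselbalch, pH = pKa + log([A^-]/[HA]) = 4.20 + log(0.003042/0.003342) = 4.20 + (-0.04) = 4.16.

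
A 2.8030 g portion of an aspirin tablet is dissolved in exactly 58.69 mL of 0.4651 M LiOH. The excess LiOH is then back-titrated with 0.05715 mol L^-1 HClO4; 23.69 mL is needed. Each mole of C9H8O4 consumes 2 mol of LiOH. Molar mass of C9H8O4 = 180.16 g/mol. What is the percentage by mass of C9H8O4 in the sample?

Total n(LiOH) added = 0.4651 x 0.05869 = 0.02730 mol.
n(HClO4) used = 0.05715 x 0.02369 = 0.001354 mol, which equals the excess n(LiOH).
So n(LiOH) consumed by the sample = 0.02730 - 0.001354 = 0.02594 mol.
n(C9H8O4) = 0.02594 / 2 = 0.01297 mol.
mass C9H8O4 = 0.01297 x 180.16 = 2.337 g, so %C9H8O4 = 2.337/2.8030 x 100 = 83.4%.

83.4%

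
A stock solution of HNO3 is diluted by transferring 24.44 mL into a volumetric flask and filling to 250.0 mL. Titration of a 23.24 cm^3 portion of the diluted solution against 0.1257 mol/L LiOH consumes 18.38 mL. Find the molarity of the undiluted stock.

n(LiOH) = 0.1257 x 0.01838 = 0.002310 mol.
n(HNO3) in the aliquot = 0.002310 mol.
[diluted HNO3] = 0.002310 / 0.02324 = 0.09941 M.
Dilution factor = 250.0/24.44 = 10.23, so [stock] = 0.09941 x 10.23 = 1.02 M.

1.02 M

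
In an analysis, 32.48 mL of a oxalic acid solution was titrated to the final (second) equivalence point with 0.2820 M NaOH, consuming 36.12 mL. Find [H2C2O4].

0.157 M

n(NaOH) = 0.2820 x 0.03612 = 0.01019 mol.
At the final (second) equivalence point, 2 mol OH^- react per mol H2C2O4, so n(H2C2O4) = 0.01019 / 2 = 0.005093 mol.
[H2C2O4] = 0.005093 / 0.03248 L = 0.157 M.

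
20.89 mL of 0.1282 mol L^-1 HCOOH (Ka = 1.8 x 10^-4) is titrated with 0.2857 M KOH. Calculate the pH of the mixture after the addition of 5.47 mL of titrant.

Initial n(HCOOH) = 0.1282 x 0.02089 = 0.002678 mol.
n(KOH) added = 0.2857 x 0.005470 = 0.001563 mol, converting that many moles of HCOOH to HCOO-.
Remaining n(HCOOH) = 0.001115 mol; n(HCOO-) = 0.001563 mol.
By Henderson-Hasselbalch, pH = pKa + log([A^-]/[HA]) = 3.74 + log(0.001563/0.001115) = 3.74 + (+0.15) = 3.89.

3.89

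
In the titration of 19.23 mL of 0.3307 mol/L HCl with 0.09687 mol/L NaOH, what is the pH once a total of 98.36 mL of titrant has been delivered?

12.43

n(acid) = 0.3307 x 0.01923 = 0.006359 mol; n(NaOH) added = 0.09687 x 0.09836 = 0.009528 mol.
Base is in excess by 0.009528 - 0.006359 = 0.003169 mol in a total volume of 0.1176 L.
[OH^-] = 0.003169/0.1176 = 0.02695 M, so pOH = 1.57 and pH = 14.00 - 1.57 = 12.43.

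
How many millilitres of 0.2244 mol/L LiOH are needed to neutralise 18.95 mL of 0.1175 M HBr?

9.92 mL

n(HBr) = 0.1175 mol/L x 0.01895 L = 0.002227 mol.
At equivalence n(LiOH) = n(HBr) = 0.002227 mol.
V(LiOH) = 0.002227 / 0.2244 = 0.009923 L = 9.92 mL.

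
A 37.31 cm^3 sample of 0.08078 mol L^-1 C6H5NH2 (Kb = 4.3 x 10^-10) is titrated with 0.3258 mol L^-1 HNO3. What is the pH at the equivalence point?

n(C6H5NH2) = 0.08078 x 0.03731 = 0.003014 mol; V(HNO3) at equivalence = 0.003014/0.3258 = 0.009251 L.
At equivalence the base is fully converted to C6H5NH3+; total volume = 0.04656 L, so [C6H5NH3+] = 0.003014/0.04656 = 0.06473 M.
Ka(C6H5NH3+) = Kw/Kb = 1.0e-14 / 4.3 x 10^-10 = 2.33e-5.
[H^+] = sqrt(Ka x [C6H5NH3+]) = sqrt(2.33e-5 x 0.06473) = 0.00123 M.
pH = -log(0.00123) = 2.91.

2.91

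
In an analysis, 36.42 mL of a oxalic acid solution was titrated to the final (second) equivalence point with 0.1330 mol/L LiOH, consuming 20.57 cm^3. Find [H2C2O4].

0.0376 M

n(LiOH) = 0.1330 x 0.02057 = 0.002736 mol.
At the final (second) equivalence point, 2 mol OH^- react per mol H2C2O4, so n(H2C2O4) = 0.002736 / 2 = 0.001368 mol.
[H2C2O4] = 0.001368 / 0.03642 L = 0.0376 M.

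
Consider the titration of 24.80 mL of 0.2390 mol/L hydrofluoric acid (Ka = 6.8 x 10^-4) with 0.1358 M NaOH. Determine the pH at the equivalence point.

8.05

n(HF) = 0.2390 x 0.02480 = 0.005927 mol; V(NaOH) at equivalence = 0.005927/0.1358 = 0.04365 L.
At equivalence all the acid is converted to F-; total volume = 0.02480 + 0.04365 = 0.06845 L, so [F-] = 0.005927/0.06845 = 0.08660 M.
Kb = Kw/Ka = 1.0e-14 / 6.8 x 10^-4 = 1.47e-11.
[OH^-] = sqrt(Kb x [F-]) = sqrt(1.47e-11 x 0.08660) = 1.13e-6 M.
pOH = 5.95, so pH = 14.00 - 5.95 = 8.05.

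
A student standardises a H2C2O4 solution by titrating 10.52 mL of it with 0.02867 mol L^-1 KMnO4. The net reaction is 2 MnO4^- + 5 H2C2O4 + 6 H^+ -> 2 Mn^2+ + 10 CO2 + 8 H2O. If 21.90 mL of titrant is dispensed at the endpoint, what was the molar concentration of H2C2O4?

n(KMnO4) = 0.02867 x 0.02190 = 0.0006279 mol.
From the balanced equation, 2 mol KMnO4 reacts with 5 mol H2C2O4, so n(H2C2O4) = 0.0006279 x 5/2 = 0.001570 mol.
[H2C2O4] = 0.001570 / 0.01052 L = 0.149 M.

0.149 M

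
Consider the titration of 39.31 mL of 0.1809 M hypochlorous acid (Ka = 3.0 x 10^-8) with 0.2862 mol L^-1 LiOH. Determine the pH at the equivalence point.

10.28

n(HClO) = 0.1809 x 0.03931 = 0.007111 mol; V(LiOH) at equivalence = 0.007111/0.2862 = 0.02485 L.
At equivalence all the acid is converted to ClO-; total volume = 0.03931 + 0.02485 = 0.06416 L, so [ClO-] = 0.007111/0.06416 = 0.1108 M.
Kb = Kw/Ka = 1.0e-14 / 3.0 x 10^-8 = 3.33e-7.
[OH^-] = sqrt(Kb x [ClO-]) = sqrt(3.33e-7 x 0.1108) = 0.000192 M.
pOH = 3.72, so pH = 14.00 - 3.72 = 10.28.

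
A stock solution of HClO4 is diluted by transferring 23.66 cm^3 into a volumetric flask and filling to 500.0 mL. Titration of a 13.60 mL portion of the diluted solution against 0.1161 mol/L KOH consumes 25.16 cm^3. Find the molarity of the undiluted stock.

n(KOH) = 0.1161 x 0.02516 = 0.002921 mol.
n(HClO4) in the aliquot = 0.002921 mol.
[diluted HClO4] = 0.002921 / 0.01360 = 0.2148 M.
Dilution factor = 500.0/23.66 = 21.13, so [stock] = 0.2148 x 21.13 = 4.54 M.

4.54 M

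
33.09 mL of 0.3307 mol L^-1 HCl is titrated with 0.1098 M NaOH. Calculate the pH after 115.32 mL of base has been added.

12.06

n(acid) = 0.3307 x 0.03309 = 0.01094 mol; n(NaOH) added = 0.1098 x 0.1153 = 0.01266 mol.
Base is in excess by 0.01266 - 0.01094 = 0.001719 mol in a total volume of 0.1484 L.
[OH^-] = 0.001719/0.1484 = 0.01158 M, so pOH = 1.94 and pH = 14.00 - 1.94 = 12.06.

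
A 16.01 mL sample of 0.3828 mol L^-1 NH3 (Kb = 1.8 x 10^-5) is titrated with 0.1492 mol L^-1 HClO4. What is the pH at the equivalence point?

5.11

n(NH3) = 0.3828 x 0.01601 = 0.006129 mol; V(HClO4) at equivalence = 0.006129/0.1492 = 0.04108 L.
At equivalence the base is fully converted to NH4+; total volume = 0.05709 L, so [NH4+] = 0.006129/0.05709 = 0.1074 M.
Ka(NH4+) = Kw/Kb = 1.0e-14 / 1.8 x 10^-5 = 5.56e-10.
[H^+] = sqrt(Ka x [NH4+]) = sqrt(5.56e-10 x 0.1074) = 7.72e-6 M.
pH = -log(7.72e-6) = 5.11.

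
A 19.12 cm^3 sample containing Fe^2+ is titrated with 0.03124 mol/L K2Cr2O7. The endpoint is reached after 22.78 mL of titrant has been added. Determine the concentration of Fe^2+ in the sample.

0.223 M

n(K2Cr2O7) = 0.03124 x 0.02278 = 0.0007116 mol.
From the balanced equation, 1 mol K2Cr2O7 reacts with 6 mol Fe^2+, so n(Fe^2+) = 0.0007116 x 6/1 = 0.004270 mol.
[Fe^2+] = 0.004270 / 0.01912 L = 0.223 M.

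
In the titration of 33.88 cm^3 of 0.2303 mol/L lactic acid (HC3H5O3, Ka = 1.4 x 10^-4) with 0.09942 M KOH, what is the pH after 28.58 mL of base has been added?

Initial n(HC3H5O3) = 0.2303 x 0.03388 = 0.007803 mol.
n(KOH) added = 0.09942 x 0.02858 = 0.002841 mol, converting that many moles of HC3H5O3 to C3H5O3-.
Remaining n(HC3H5O3) = 0.004961 mol; n(C3H5O3-) = 0.002841 mol.
By Henderson-Hasselbalch, pH = pKa + log([A^-]/[HA]) = 3.85 + log(0.002841/0.004961) = 3.85 + (-0.24) = 3.61.

3.61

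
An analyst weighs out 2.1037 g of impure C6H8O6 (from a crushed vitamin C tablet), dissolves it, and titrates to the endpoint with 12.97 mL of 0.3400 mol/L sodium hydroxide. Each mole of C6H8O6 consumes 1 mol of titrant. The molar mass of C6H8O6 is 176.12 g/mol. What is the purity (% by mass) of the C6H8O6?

36.9%

n(NaOH) = 0.3400 x 0.01297 = 0.004410 mol.
n(C6H8O6) = 0.004410 / 1 = 0.004410 mol.
mass of C6H8O6 = 0.004410 x 176.12 = 0.7767 g.
% purity = 0.7767 / 2.1037 x 100 = 36.9%.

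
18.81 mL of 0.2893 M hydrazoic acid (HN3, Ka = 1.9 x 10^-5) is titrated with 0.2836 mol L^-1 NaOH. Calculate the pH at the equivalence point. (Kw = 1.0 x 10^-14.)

n(HN3) = 0.2893 x 0.01881 = 0.005442 mol; V(NaOH) at equivalence = 0.005442/0.2836 = 0.01919 L.
At equivalence all the acid is converted to N3-; total volume = 0.01881 + 0.01919 = 0.03800 L, so [N3-] = 0.005442/0.03800 = 0.1432 M.
Kb = Kw/Ka = 1.0e-14 / 1.9 x 10^-5 = 5.26e-10.
[OH^-] = sqrt(Kb x [N3-]) = sqrt(5.26e-10 x 0.1432) = 8.68e-6 M.
pOH = 5.06, so pH = 14.00 - 5.06 = 8.94.

8.94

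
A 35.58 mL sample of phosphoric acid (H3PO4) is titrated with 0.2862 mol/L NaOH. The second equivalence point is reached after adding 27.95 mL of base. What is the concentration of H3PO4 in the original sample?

n(NaOH) = 0.2862 x 0.02795 = 0.007999 mol.
At the second equivalence point, 2 mol OH^- react per mol H3PO4, so n(H3PO4) = 0.007999 / 2 = 0.004000 mol.
[H3PO4] = 0.004000 / 0.03558 L = 0.112 M.

0.112 M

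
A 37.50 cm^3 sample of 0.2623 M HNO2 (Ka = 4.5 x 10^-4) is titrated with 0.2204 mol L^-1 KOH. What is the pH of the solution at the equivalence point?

n(HNO2) = 0.2623 x 0.03750 = 0.009836 mol; V(KOH) at equivalence = 0.009836/0.2204 = 0.04463 L.
At equivalence all the acid is converted to NO2-; total volume = 0.03750 + 0.04463 = 0.08213 L, so [NO2-] = 0.009836/0.08213 = 0.1198 M.
Kb = Kw/Ka = 1.0e-14 / 4.5 x 10^-4 = 2.22e-11.
[OH^-] = sqrt(Kb x [NO2-]) = sqrt(2.22e-11 x 0.1198) = 1.63e-6 M.
pOH = 5.79, so pH = 14.00 - 5.79 = 8.21.

8.21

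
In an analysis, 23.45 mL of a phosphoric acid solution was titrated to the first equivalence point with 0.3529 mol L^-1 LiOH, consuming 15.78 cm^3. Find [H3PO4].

n(LiOH) = 0.3529 x 0.01578 = 0.005569 mol.
At the first equivalence point, 1 mol OH^- react per mol H3PO4, so n(H3PO4) = 0.005569 / 1 = 0.005569 mol.
[H3PO4] = 0.005569 / 0.02345 L = 0.237 M.

0.237 M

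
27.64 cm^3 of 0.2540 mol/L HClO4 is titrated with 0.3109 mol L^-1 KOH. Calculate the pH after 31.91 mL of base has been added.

n(acid) = 0.2540 x 0.02764 = 0.007021 mol; n(KOH) added = 0.3109 x 0.03191 = 0.009921 mol.
Base is in excess by 0.009921 - 0.007021 = 0.002900 mol in a total volume of 0.05955 L.
[OH^-] = 0.002900/0.05955 = 0.04870 M, so pOH = 1.31 and pH = 14.00 - 1.31 = 12.69.

12.69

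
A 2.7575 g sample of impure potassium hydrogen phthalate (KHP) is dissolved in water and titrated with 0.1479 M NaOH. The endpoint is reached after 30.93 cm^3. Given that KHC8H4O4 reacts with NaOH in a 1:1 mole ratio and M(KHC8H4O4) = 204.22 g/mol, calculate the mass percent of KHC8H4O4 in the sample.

n(NaOH) = 0.1479 x 0.03093 = 0.004575 mol.
n(KHC8H4O4) = 0.004575 / 1 = 0.004575 mol.
mass of KHC8H4O4 = 0.004575 x 204.22 = 0.9342 g.
% purity = 0.9342 / 2.7575 x 100 = 33.9%.

33.9%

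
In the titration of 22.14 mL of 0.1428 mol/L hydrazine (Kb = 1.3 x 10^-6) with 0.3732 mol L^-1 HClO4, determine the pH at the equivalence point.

4.55

n(N2H4) = 0.1428 x 0.02214 = 0.003162 mol; V(HClO4) at equivalence = 0.003162/0.3732 = 0.008472 L.
At equivalence the base is fully converted to N2H5+; total volume = 0.03061 L, so [N2H5+] = 0.003162/0.03061 = 0.1033 M.
Ka(N2H5+) = Kw/Kb = 1.0e-14 / 1.3 x 10^-6 = 7.69e-9.
[H^+] = sqrt(Ka x [N2H5+]) = sqrt(7.69e-9 x 0.1033) = 2.82e-5 M.
pH = -log(2.82e-5) = 4.55.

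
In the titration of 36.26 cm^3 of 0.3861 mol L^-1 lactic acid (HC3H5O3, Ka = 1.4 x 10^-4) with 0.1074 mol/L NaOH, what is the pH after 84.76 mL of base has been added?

Initial n(HC3H5O3) = 0.3861 x 0.03626 = 0.01400 mol.
n(NaOH) added = 0.1074 x 0.08476 = 0.009103 mol, converting that many moles of HC3H5O3 to C3H5O3-.
Remaining n(HC3H5O3) = 0.004897 mol; n(C3H5O3-) = 0.009103 mol.
By Henderson-Hasselbalch, pH = pKa + log([A^-]/[HA]) = 3.85 + log(0.009103/0.004897) = 3.85 + (+0.27) = 4.12.

4.12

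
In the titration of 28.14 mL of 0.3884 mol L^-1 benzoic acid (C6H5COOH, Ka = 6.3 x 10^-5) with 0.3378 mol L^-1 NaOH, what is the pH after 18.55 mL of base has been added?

Initial n(C6H5COOH) = 0.3884 x 0.02814 = 0.01093 mol.
n(NaOH) added = 0.3378 x 0.01855 = 0.006266 mol, converting that many moles of C6H5COOH to C6H5COO-.
Remaining n(C6H5COOH) = 0.004663 mol; n(C6H5COO-) = 0.006266 mol.
By Henderson-Hasselbalch, pH = pKa + log([A^-]/[HA]) = 4.20 + log(0.006266/0.004663) = 4.20 + (+0.13) = 4.33.

4.33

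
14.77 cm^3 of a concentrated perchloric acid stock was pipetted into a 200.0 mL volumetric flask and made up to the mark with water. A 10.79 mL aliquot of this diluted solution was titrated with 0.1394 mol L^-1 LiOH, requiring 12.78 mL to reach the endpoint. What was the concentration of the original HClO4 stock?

2.24 M

n(LiOH) = 0.1394 x 0.01278 = 0.001782 mol.
n(HClO4) in the aliquot = 0.001782 mol.
[diluted HClO4] = 0.001782 / 0.01079 = 0.1651 M.
Dilution factor = 200.0/14.77 = 13.54, so [stock] = 0.1651 x 13.54 = 2.24 M.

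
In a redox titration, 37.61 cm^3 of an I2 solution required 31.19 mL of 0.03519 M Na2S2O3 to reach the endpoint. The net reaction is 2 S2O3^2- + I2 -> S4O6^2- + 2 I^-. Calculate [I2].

0.0146 M

n(Na2S2O3) = 0.03519 x 0.03119 = 0.001098 mol.
From the balanced equation, 2 mol Na2S2O3 reacts with 1 mol I2, so n(I2) = 0.001098 x 1/2 = 0.0005488 mol.
[I2] = 0.0005488 / 0.03761 L = 0.0146 M.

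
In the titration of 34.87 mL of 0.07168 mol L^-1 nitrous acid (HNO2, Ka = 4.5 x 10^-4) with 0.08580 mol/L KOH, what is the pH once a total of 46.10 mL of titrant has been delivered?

n(acid) = 0.07168 x 0.03487 = 0.002499 mol; n(KOH) added = 0.08580 x 0.04610 = 0.003955 mol.
Base is in excess by 0.003955 - 0.002499 = 0.001456 mol in a total volume of 0.08097 L.
[OH^-] = 0.001456/0.08097 = 0.01798 M, so pOH = 1.75 and pH = 14.00 - 1.75 = 12.25.

12.25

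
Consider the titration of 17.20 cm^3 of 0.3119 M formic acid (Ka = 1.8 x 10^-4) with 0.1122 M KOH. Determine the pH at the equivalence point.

n(HCOOH) = 0.3119 x 0.01720 = 0.005365 mol; V(KOH) at equivalence = 0.005365/0.1122 = 0.04781 L.
At equivalence all the acid is converted to HCOO-; total volume = 0.01720 + 0.04781 = 0.06501 L, so [HCOO-] = 0.005365/0.06501 = 0.08252 M.
Kb = Kw/Ka = 1.0e-14 / 1.8 x 10^-4 = 5.56e-11.
[OH^-] = sqrt(Kb x [HCOO-]) = sqrt(5.56e-11 x 0.08252) = 2.14e-6 M.
pOH = 5.67, so pH = 14.00 - 5.67 = 8.33.

8.33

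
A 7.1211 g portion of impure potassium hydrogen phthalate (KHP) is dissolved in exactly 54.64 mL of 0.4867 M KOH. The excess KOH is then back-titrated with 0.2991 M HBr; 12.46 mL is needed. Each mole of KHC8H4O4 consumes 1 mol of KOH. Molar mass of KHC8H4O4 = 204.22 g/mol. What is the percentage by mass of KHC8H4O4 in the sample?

65.6%

Total n(KOH) added = 0.4867 x 0.05464 = 0.02659 mol.
n(HBr) used = 0.2991 x 0.01246 = 0.003727 mol, which equals the excess n(KOH).
So n(KOH) consumed by the sample = 0.02659 - 0.003727 = 0.02287 mol.
n(KHC8H4O4) = 0.02287 / 1 = 0.02287 mol.
mass KHC8H4O4 = 0.02287 x 204.22 = 4.670 g, so %KHC8H4O4 = 4.670/7.1211 x 100 = 65.6%.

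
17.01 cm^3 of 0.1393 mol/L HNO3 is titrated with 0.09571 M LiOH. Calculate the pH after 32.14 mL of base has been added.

12.16

n(acid) = 0.1393 x 0.01701 = 0.002369 mol; n(LiOH) added = 0.09571 x 0.03214 = 0.003076 mol.
Base is in excess by 0.003076 - 0.002369 = 0.0007066 mol in a total volume of 0.04915 L.
[OH^-] = 0.0007066/0.04915 = 0.01438 M, so pOH = 1.84 and pH = 14.00 - 1.84 = 12.16.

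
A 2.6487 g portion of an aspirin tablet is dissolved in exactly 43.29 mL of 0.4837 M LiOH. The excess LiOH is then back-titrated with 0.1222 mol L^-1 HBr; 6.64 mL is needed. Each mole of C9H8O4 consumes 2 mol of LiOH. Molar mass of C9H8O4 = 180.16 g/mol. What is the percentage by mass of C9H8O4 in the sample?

Total n(LiOH) added = 0.4837 x 0.04329 = 0.02094 mol.
n(HBr) used = 0.1222 x 0.006640 = 0.0008114 mol, which equals the excess n(LiOH).
So n(LiOH) consumed by the sample = 0.02094 - 0.0008114 = 0.02013 mol.
n(C9H8O4) = 0.02013 / 2 = 0.01006 mol.
mass C9H8O4 = 0.01006 x 180.16 = 1.813 g, so %C9H8O4 = 1.813/2.6487 x 100 = 68.5%.

68.5%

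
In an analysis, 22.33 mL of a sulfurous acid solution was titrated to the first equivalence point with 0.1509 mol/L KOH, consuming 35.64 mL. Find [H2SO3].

0.241 M

n(KOH) = 0.1509 x 0.03564 = 0.005378 mol.
At the first equivalence point, 1 mol OH^- react per mol H2SO3, so n(H2SO3) = 0.005378 / 1 = 0.005378 mol.
[H2SO3] = 0.005378 / 0.02233 L = 0.241 M.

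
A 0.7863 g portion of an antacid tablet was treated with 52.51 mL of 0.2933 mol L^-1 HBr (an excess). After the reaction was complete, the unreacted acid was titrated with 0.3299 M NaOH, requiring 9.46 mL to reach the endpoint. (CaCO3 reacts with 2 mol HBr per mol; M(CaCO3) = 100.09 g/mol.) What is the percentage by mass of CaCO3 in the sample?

Total n(HBr) added = 0.2933 x 0.05251 = 0.01540 mol.
n(NaOH) used = 0.3299 x 0.009460 = 0.003121 mol, which equals the excess n(HBr).
So n(HBr) consumed by the sample = 0.01540 - 0.003121 = 0.01228 mol.
n(CaCO3) = 0.01228 / 2 = 0.006140 mol.
mass CaCO3 = 0.006140 x 100.09 = 0.6146 g, so %CaCO3 = 0.6146/0.7863 x 100 = 78.2%.

78.2%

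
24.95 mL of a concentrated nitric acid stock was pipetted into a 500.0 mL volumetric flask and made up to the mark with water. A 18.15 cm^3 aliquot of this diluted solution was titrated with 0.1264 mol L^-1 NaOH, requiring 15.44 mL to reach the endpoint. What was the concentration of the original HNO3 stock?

2.15 M

n(NaOH) = 0.1264 x 0.01544 = 0.001952 mol.
n(HNO3) in the aliquot = 0.001952 mol.
[diluted HNO3] = 0.001952 / 0.01815 = 0.1075 M.
Dilution factor = 500.0/24.95 = 20.04, so [stock] = 0.1075 x 20.04 = 2.15 M.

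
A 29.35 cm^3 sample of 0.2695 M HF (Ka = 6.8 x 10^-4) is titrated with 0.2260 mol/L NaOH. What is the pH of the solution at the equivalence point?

8.13

n(HF) = 0.2695 x 0.02935 = 0.007910 mol; V(NaOH) at equivalence = 0.007910/0.2260 = 0.03500 L.
At equivalence all the acid is converted to F-; total volume = 0.02935 + 0.03500 = 0.06435 L, so [F-] = 0.007910/0.06435 = 0.1229 M.
Kb = Kw/Ka = 1.0e-14 / 6.8 x 10^-4 = 1.47e-11.
[OH^-] = sqrt(Kb x [F-]) = sqrt(1.47e-11 x 0.1229) = 1.34e-6 M.
pOH = 5.87, so pH = 14.00 - 5.87 = 8.13.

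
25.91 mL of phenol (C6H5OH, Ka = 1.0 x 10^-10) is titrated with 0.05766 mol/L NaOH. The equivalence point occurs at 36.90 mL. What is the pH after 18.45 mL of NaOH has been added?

10.00

18.45 mL is exactly half the equivalence volume (36.90/2), i.e. the half-equivalence point.
There, n(HA) = n(A^-), so pH = pKa = -log(1.0 x 10^-10) = 10.00.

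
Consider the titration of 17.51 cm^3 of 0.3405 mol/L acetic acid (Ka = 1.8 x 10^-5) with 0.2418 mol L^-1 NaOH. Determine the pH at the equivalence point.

8.95

n(CH3COOH) = 0.3405 x 0.01751 = 0.005962 mol; V(NaOH) at equivalence = 0.005962/0.2418 = 0.02466 L.
At equivalence all the acid is converted to CH3COO-; total volume = 0.01751 + 0.02466 = 0.04217 L, so [CH3COO-] = 0.005962/0.04217 = 0.1414 M.
Kb = Kw/Ka = 1.0e-14 / 1.8 x 10^-5 = 5.56e-10.
[OH^-] = sqrt(Kb x [CH3COO-]) = sqrt(5.56e-10 x 0.1414) = 8.86e-6 M.
pOH = 5.05, so pH = 14.00 - 5.05 = 8.95.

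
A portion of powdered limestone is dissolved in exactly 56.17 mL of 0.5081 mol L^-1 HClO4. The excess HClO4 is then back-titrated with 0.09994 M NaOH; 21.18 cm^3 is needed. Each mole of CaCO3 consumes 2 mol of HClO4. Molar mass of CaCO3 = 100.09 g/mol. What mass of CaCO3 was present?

Total n(HClO4) added = 0.5081 x 0.05617 = 0.02854 mol.
n(NaOH) used = 0.09994 x 0.02118 = 0.002117 mol, which equals the excess n(HClO4).
So n(HClO4) consumed by the sample = 0.02854 - 0.002117 = 0.02642 mol.
n(CaCO3) = 0.02642 / 2 = 0.01321 mol.
mass = 0.01321 mol x 100.09 g/mol = 1.32 g.

1.32 g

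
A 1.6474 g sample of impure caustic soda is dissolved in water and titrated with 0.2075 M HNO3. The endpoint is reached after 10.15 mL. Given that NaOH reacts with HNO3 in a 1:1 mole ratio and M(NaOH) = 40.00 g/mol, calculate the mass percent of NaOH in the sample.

5.11%

n(HNO3) = 0.2075 x 0.01015 = 0.002106 mol.
n(NaOH) = 0.002106 / 1 = 0.002106 mol.
mass of NaOH = 0.002106 x 40.00 = 0.08425 g.
% purity = 0.08425 / 1.6474 x 100 = 5.11%.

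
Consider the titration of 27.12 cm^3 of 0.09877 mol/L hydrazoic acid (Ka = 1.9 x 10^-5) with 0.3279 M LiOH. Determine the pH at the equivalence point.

8.80

n(HN3) = 0.09877 x 0.02712 = 0.002679 mol; V(LiOH) at equivalence = 0.002679/0.3279 = 0.008169 L.
At equivalence all the acid is converted to N3-; total volume = 0.02712 + 0.008169 = 0.03529 L, so [N3-] = 0.002679/0.03529 = 0.07591 M.
Kb = Kw/Ka = 1.0e-14 / 1.9 x 10^-5 = 5.26e-10.
[OH^-] = sqrt(Kb x [N3-]) = sqrt(5.26e-10 x 0.07591) = 6.32e-6 M.
pOH = 5.20, so pH = 14.00 - 5.20 = 8.80.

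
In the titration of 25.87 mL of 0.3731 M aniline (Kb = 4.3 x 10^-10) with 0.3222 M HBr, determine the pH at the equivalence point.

n(C6H5NH2) = 0.3731 x 0.02587 = 0.009652 mol; V(HBr) at equivalence = 0.009652/0.3222 = 0.02996 L.
At equivalence the base is fully converted to C6H5NH3+; total volume = 0.05583 L, so [C6H5NH3+] = 0.009652/0.05583 = 0.1729 M.
Ka(C6H5NH3+) = Kw/Kb = 1.0e-14 / 4.3 x 10^-10 = 2.33e-5.
[H^+] = sqrt(Ka x [C6H5NH3+]) = sqrt(2.33e-5 x 0.1729) = 0.00201 M.
pH = -log(0.00201) = 2.70.

2.70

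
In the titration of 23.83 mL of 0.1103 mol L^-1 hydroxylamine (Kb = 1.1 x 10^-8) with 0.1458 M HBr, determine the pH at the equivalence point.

n(NH2OH) = 0.1103 x 0.02383 = 0.002628 mol; V(HBr) at equivalence = 0.002628/0.1458 = 0.01803 L.
At equivalence the base is fully converted to NH3OH+; total volume = 0.04186 L, so [NH3OH+] = 0.002628/0.04186 = 0.06279 M.
Ka(NH3OH+) = Kw/Kb = 1.0e-14 / 1.1 x 10^-8 = 9.09e-7.
[H^+] = sqrt(Ka x [NH3OH+]) = sqrt(9.09e-7 x 0.06279) = 0.000239 M.
pH = -log(0.000239) = 3.62.

3.62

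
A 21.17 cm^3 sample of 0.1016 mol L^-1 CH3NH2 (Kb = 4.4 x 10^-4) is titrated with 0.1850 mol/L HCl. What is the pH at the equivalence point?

n(CH3NH2) = 0.1016 x 0.02117 = 0.002151 mol; V(HCl) at equivalence = 0.002151/0.1850 = 0.01163 L.
At equivalence the base is fully converted to CH3NH3+; total volume = 0.03280 L, so [CH3NH3+] = 0.002151/0.03280 = 0.06558 M.
Ka(CH3NH3+) = Kw/Kb = 1.0e-14 / 4.4 x 10^-4 = 2.27e-11.
[H^+] = sqrt(Ka x [CH3NH3+]) = sqrt(2.27e-11 x 0.06558) = 1.22e-6 M.
pH = -log(1.22e-6) = 5.91.

5.91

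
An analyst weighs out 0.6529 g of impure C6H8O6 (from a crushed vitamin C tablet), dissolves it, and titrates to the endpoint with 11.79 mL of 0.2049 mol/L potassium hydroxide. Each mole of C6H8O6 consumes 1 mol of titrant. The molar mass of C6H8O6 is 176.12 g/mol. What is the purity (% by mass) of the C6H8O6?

65.2%

n(KOH) = 0.2049 x 0.01179 = 0.002416 mol.
n(C6H8O6) = 0.002416 / 1 = 0.002416 mol.
mass of C6H8O6 = 0.002416 x 176.12 = 0.4255 g.
% purity = 0.4255 / 0.6529 x 100 = 65.2%.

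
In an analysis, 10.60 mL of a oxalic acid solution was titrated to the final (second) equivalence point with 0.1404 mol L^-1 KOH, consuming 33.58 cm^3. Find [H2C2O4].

n(KOH) = 0.1404 x 0.03358 = 0.004715 mol.
At the final (second) equivalence point, 2 mol OH^- react per mol H2C2O4, so n(H2C2O4) = 0.004715 / 2 = 0.002357 mol.
[H2C2O4] = 0.002357 / 0.01060 L = 0.222 M.

0.222 M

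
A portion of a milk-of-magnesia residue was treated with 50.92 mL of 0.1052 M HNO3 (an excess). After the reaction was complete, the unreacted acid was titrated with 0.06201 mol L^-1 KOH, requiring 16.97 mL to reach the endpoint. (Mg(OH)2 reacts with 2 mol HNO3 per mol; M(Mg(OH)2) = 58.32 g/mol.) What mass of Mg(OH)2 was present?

0.126 g

Total n(HNO3) added = 0.1052 x 0.05092 = 0.005357 mol.
n(KOH) used = 0.06201 x 0.01697 = 0.001052 mol, which equals the excess n(HNO3).
So n(HNO3) consumed by the sample = 0.005357 - 0.001052 = 0.004304 mol.
n(Mg(OH)2) = 0.004304 / 2 = 0.002152 mol.
mass = 0.002152 mol x 58.32 g/mol = 0.126 g.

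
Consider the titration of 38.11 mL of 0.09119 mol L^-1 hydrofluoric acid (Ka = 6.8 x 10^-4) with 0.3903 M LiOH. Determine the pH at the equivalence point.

8.02

n(HF) = 0.09119 x 0.03811 = 0.003475 mol; V(LiOH) at equivalence = 0.003475/0.3903 = 0.008904 L.
At equivalence all the acid is converted to F-; total volume = 0.03811 + 0.008904 = 0.04701 L, so [F-] = 0.003475/0.04701 = 0.07392 M.
Kb = Kw/Ka = 1.0e-14 / 6.8 x 10^-4 = 1.47e-11.
[OH^-] = sqrt(Kb x [F-]) = sqrt(1.47e-11 x 0.07392) = 1.04e-6 M.
pOH = 5.98, so pH = 14.00 - 5.98 = 8.02.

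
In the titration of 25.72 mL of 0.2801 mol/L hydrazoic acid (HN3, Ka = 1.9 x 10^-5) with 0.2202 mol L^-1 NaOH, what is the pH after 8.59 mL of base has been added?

4.27

Initial n(HN3) = 0.2801 x 0.02572 = 0.007204 mol.
n(NaOH) added = 0.2202 x 0.008590 = 0.001892 mol, converting that many moles of HN3 to N3-.
Remaining n(HN3) = 0.005313 mol; n(N3-) = 0.001892 mol.
By Henderson-Hasselbalch, pH = pKa + log([A^-]/[HA]) = 4.72 + log(0.001892/0.005313) = 4.72 + (-0.45) = 4.27.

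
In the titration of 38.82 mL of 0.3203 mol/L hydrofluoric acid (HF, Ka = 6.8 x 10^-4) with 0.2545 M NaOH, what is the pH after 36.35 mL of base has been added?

Initial n(HF) = 0.3203 x 0.03882 = 0.01243 mol.
n(NaOH) added = 0.2545 x 0.03635 = 0.009251 mol, converting that many moles of HF to F-.
Remaining n(HF) = 0.003183 mol; n(F-) = 0.009251 mol.
By Henderson-Hasselbalch, pH = pKa + log([A^-]/[HA]) = 3.17 + log(0.009251/0.003183) = 3.17 + (+0.46) = 3.63.

3.63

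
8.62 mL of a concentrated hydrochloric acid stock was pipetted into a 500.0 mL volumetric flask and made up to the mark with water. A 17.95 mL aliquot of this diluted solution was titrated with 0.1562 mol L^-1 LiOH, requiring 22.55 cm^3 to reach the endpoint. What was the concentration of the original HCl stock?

11.4 M

n(LiOH) = 0.1562 x 0.02255 = 0.003522 mol.
n(HCl) in the aliquot = 0.003522 mol.
[diluted HCl] = 0.003522 / 0.01795 = 0.1962 M.
Dilution factor = 500.0/8.620 = 58.00, so [stock] = 0.1962 x 58.00 = 11.4 M.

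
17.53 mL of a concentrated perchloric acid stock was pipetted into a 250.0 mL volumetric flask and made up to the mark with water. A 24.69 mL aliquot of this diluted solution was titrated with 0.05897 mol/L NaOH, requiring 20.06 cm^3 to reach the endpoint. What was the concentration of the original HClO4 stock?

0.683 M

n(NaOH) = 0.05897 x 0.02006 = 0.001183 mol.
n(HClO4) in the aliquot = 0.001183 mol.
[diluted HClO4] = 0.001183 / 0.02469 = 0.04791 M.
Dilution factor = 250.0/17.53 = 14.26, so [stock] = 0.04791 x 14.26 = 0.683 M.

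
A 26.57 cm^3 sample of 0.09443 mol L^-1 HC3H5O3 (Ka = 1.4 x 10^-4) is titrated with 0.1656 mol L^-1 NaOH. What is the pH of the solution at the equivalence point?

8.32

n(HC3H5O3) = 0.09443 x 0.02657 = 0.002509 mol; V(NaOH) at equivalence = 0.002509/0.1656 = 0.01515 L.
At equivalence all the acid is converted to C3H5O3-; total volume = 0.02657 + 0.01515 = 0.04172 L, so [C3H5O3-] = 0.002509/0.04172 = 0.06014 M.
Kb = Kw/Ka = 1.0e-14 / 1.4 x 10^-4 = 7.14e-11.
[OH^-] = sqrt(Kb x [C3H5O3-]) = sqrt(7.14e-11 x 0.06014) = 2.07e-6 M.
pOH = 5.68, so pH = 14.00 - 5.68 = 8.32.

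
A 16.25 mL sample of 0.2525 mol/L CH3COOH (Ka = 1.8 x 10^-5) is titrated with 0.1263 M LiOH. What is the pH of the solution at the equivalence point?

8.83

n(CH3COOH) = 0.2525 x 0.01625 = 0.004103 mol; V(LiOH) at equivalence = 0.004103/0.1263 = 0.03249 L.
At equivalence all the acid is converted to CH3COO-; total volume = 0.01625 + 0.03249 = 0.04874 L, so [CH3COO-] = 0.004103/0.04874 = 0.08419 M.
Kb = Kw/Ka = 1.0e-14 / 1.8 x 10^-5 = 5.56e-10.
[OH^-] = sqrt(Kb x [CH3COO-]) = sqrt(5.56e-10 x 0.08419) = 6.84e-6 M.
pOH = 5.17, so pH = 14.00 - 5.17 = 8.83.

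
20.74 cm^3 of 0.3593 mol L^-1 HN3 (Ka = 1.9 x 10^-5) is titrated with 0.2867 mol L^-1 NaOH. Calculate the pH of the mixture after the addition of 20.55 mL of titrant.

5.30

Initial n(HN3) = 0.3593 x 0.02074 = 0.007452 mol.
n(NaOH) added = 0.2867 x 0.02055 = 0.005892 mol, converting that many moles of HN3 to N3-.
Remaining n(HN3) = 0.001560 mol; n(N3-) = 0.005892 mol.
By Henderson-Hasselbalch, pH = pKa + log([A^-]/[HA]) = 4.72 + log(0.005892/0.001560) = 4.72 + (+0.58) = 5.30.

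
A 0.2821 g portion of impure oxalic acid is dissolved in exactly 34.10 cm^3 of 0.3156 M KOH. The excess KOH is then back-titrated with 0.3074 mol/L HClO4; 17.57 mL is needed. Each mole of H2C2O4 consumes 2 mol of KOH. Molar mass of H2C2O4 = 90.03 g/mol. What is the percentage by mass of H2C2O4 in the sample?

Total n(KOH) added = 0.3156 x 0.03410 = 0.01076 mol.
n(HClO4) used = 0.3074 x 0.01757 = 0.005401 mol, which equals the excess n(KOH).
So n(KOH) consumed by the sample = 0.01076 - 0.005401 = 0.005361 mol.
n(H2C2O4) = 0.005361 / 2 = 0.002680 mol.
mass H2C2O4 = 0.002680 x 90.03 = 0.2413 g, so %H2C2O4 = 0.2413/0.2821 x 100 = 85.5%.

85.5%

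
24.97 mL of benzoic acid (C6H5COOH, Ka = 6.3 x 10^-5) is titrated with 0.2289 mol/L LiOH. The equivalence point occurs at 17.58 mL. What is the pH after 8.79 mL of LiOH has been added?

8.79 mL is exactly half the equivalence volume (17.58/2), i.e. the half-equivalence point.
There, n(HA) = n(A^-), so pH = pKa = -log(6.3 x 10^-5) = 4.20.

4.20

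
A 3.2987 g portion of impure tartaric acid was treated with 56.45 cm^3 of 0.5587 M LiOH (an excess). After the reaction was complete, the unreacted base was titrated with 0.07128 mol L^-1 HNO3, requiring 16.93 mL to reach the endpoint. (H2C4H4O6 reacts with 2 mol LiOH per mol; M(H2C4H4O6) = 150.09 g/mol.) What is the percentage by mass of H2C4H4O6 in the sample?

Total n(LiOH) added = 0.5587 x 0.05645 = 0.03154 mol.
n(HNO3) used = 0.07128 x 0.01693 = 0.001207 mol, which equals the excess n(LiOH).
So n(LiOH) consumed by the sample = 0.03154 - 0.001207 = 0.03033 mol.
n(H2C4H4O6) = 0.03033 / 2 = 0.01517 mol.
mass H2C4H4O6 = 0.01517 x 150.09 = 2.276 g, so %H2C4H4O6 = 2.276/3.2987 x 100 = 69.0%.

69.0%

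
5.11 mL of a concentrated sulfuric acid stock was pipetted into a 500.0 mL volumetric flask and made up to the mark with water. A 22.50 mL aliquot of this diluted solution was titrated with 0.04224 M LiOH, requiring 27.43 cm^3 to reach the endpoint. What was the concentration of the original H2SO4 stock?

2.52 M

n(LiOH) = 0.04224 x 0.02743 = 0.001159 mol.
n(H2SO4) in the aliquot = 0.001159 x 1/2 = 0.0005793 mol.
[diluted H2SO4] = 0.0005793 / 0.02250 = 0.02575 M.
Dilution factor = 500.0/5.110 = 97.85, so [stock] = 0.02575 x 97.85 = 2.52 M.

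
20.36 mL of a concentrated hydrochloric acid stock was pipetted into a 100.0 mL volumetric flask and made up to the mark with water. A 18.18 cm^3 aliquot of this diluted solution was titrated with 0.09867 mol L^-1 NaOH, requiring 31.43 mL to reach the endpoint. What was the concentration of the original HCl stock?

0.838 M

n(NaOH) = 0.09867 x 0.03143 = 0.003101 mol.
n(HCl) in the aliquot = 0.003101 mol.
[diluted HCl] = 0.003101 / 0.01818 = 0.1706 M.
Dilution factor = 100.0/20.36 = 4.912, so [stock] = 0.1706 x 4.912 = 0.838 M.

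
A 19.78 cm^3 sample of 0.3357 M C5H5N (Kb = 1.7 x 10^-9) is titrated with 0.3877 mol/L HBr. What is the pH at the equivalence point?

n(C5H5N) = 0.3357 x 0.01978 = 0.006640 mol; V(HBr) at equivalence = 0.006640/0.3877 = 0.01713 L.
At equivalence the base is fully converted to C5H5NH+; total volume = 0.03691 L, so [C5H5NH+] = 0.006640/0.03691 = 0.1799 M.
Ka(C5H5NH+) = Kw/Kb = 1.0e-14 / 1.7 x 10^-9 = 5.88e-6.
[H^+] = sqrt(Ka x [C5H5NH+]) = sqrt(5.88e-6 x 0.1799) = 0.00103 M.
pH = -log(0.00103) = 2.99.

2.99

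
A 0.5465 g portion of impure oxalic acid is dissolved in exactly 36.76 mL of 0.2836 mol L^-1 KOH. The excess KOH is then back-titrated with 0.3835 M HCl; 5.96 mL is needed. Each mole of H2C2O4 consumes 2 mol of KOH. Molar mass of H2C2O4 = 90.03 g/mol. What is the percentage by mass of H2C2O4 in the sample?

67.0%

Total n(KOH) added = 0.2836 x 0.03676 = 0.01043 mol.
n(HCl) used = 0.3835 x 0.005960 = 0.002286 mol, which equals the excess n(KOH).
So n(KOH) consumed by the sample = 0.01043 - 0.002286 = 0.008139 mol.
n(H2C2O4) = 0.008139 / 2 = 0.004070 mol.
mass H2C2O4 = 0.004070 x 90.03 = 0.3664 g, so %H2C2O4 = 0.3664/0.5465 x 100 = 67.0%.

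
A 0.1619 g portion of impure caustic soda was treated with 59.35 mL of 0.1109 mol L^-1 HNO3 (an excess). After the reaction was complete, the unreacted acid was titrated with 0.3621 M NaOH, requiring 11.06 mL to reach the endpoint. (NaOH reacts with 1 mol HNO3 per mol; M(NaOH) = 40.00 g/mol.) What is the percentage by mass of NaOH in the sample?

Total n(HNO3) added = 0.1109 x 0.05935 = 0.006582 mol.
n(NaOH) used = 0.3621 x 0.01106 = 0.004005 mol, which equals the excess n(HNO3).
So n(HNO3) consumed by the sample = 0.006582 - 0.004005 = 0.002577 mol.
n(NaOH) = 0.002577 / 1 = 0.002577 mol.
mass NaOH = 0.002577 x 40.00 = 0.1031 g, so %NaOH = 0.1031/0.1619 x 100 = 63.7%.

63.7%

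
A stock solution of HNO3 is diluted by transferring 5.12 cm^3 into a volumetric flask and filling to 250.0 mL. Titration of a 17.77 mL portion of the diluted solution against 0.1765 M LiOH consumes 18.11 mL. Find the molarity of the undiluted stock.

n(LiOH) = 0.1765 x 0.01811 = 0.003196 mol.
n(HNO3) in the aliquot = 0.003196 mol.
[diluted HNO3] = 0.003196 / 0.01777 = 0.1799 M.
Dilution factor = 250.0/5.120 = 48.83, so [stock] = 0.1799 x 48.83 = 8.78 M.

8.78 M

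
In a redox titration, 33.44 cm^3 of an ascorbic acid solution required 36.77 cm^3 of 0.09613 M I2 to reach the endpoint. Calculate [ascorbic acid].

0.106 M

n(I2) = 0.09613 x 0.03677 = 0.003535 mol.
From the balanced equation, 1 mol I2 reacts with 1 mol ascorbic acid, so n(ascorbic acid) = 0.003535 x 1/1 = 0.003535 mol.
[ascorbic acid] = 0.003535 / 0.03344 L = 0.106 M.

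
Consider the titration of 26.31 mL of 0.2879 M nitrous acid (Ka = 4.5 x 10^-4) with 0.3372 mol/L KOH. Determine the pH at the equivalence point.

n(HNO2) = 0.2879 x 0.02631 = 0.007575 mol; V(KOH) at equivalence = 0.007575/0.3372 = 0.02246 L.
At equivalence all the acid is converted to NO2-; total volume = 0.02631 + 0.02246 = 0.04877 L, so [NO2-] = 0.007575/0.04877 = 0.1553 M.
Kb = Kw/Ka = 1.0e-14 / 4.5 x 10^-4 = 2.22e-11.
[OH^-] = sqrt(Kb x [NO2-]) = sqrt(2.22e-11 x 0.1553) = 1.86e-6 M.
pOH = 5.73, so pH = 14.00 - 5.73 = 8.27.

8.27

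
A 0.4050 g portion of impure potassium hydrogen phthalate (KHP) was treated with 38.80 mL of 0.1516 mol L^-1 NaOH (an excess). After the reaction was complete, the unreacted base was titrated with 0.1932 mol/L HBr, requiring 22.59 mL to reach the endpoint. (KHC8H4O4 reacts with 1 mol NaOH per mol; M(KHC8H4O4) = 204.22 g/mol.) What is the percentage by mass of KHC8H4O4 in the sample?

76.5%

Total n(NaOH) added = 0.1516 x 0.03880 = 0.005882 mol.
n(HBr) used = 0.1932 x 0.02259 = 0.004364 mol, which equals the excess n(NaOH).
So n(NaOH) consumed by the sample = 0.005882 - 0.004364 = 0.001518 mol.
n(KHC8H4O4) = 0.001518 / 1 = 0.001518 mol.
mass KHC8H4O4 = 0.001518 x 204.22 = 0.3099 g, so %KHC8H4O4 = 0.3099/0.4050 x 100 = 76.5%.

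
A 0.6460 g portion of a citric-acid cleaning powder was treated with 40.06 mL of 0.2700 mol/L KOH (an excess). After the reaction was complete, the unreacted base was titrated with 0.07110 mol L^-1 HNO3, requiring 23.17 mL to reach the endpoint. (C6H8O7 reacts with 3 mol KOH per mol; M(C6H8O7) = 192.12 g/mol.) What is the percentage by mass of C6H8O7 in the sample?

90.9%

Total n(KOH) added = 0.2700 x 0.04006 = 0.01082 mol.
n(HNO3) used = 0.07110 x 0.02317 = 0.001647 mol, which equals the excess n(KOH).
So n(KOH) consumed by the sample = 0.01082 - 0.001647 = 0.009169 mol.
n(C6H8O7) = 0.009169 / 3 = 0.003056 mol.
mass C6H8O7 = 0.003056 x 192.12 = 0.5872 g, so %C6H8O7 = 0.5872/0.6460 x 100 = 90.9%.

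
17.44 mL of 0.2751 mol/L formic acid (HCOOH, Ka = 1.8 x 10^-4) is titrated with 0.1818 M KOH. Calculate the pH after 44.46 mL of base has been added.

12.72

n(acid) = 0.2751 x 0.01744 = 0.004798 mol; n(KOH) added = 0.1818 x 0.04446 = 0.008083 mol.
Base is in excess by 0.008083 - 0.004798 = 0.003285 mol in a total volume of 0.06190 L.
[OH^-] = 0.003285/0.06190 = 0.05307 M, so pOH = 1.28 and pH = 14.00 - 1.28 = 12.72.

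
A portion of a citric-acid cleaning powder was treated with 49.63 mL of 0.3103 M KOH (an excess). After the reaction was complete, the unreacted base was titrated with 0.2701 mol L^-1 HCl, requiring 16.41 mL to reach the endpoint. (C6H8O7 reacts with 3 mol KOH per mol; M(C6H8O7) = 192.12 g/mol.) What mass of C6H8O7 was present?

Total n(KOH) added = 0.3103 x 0.04963 = 0.01540 mol.
n(HCl) used = 0.2701 x 0.01641 = 0.004432 mol, which equals the excess n(KOH).
So n(KOH) consumed by the sample = 0.01540 - 0.004432 = 0.01097 mol.
n(C6H8O7) = 0.01097 / 3 = 0.003656 mol.
mass = 0.003656 mol x 192.12 g/mol = 0.702 g.

0.702 g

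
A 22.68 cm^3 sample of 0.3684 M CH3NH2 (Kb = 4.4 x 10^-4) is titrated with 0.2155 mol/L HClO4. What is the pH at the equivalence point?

5.76

n(CH3NH2) = 0.3684 x 0.02268 = 0.008355 mol; V(HClO4) at equivalence = 0.008355/0.2155 = 0.03877 L.
At equivalence the base is fully converted to CH3NH3+; total volume = 0.06145 L, so [CH3NH3+] = 0.008355/0.06145 = 0.1360 M.
Ka(CH3NH3+) = Kw/Kb = 1.0e-14 / 4.4 x 10^-4 = 2.27e-11.
[H^+] = sqrt(Ka x [CH3NH3+]) = sqrt(2.27e-11 x 0.1360) = 1.76e-6 M.
pH = -log(1.76e-6) = 5.76.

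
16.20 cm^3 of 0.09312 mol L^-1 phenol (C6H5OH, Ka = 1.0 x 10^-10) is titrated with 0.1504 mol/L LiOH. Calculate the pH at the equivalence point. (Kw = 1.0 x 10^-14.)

11.38

n(C6H5OH) = 0.09312 x 0.01620 = 0.001509 mol; V(LiOH) at equivalence = 0.001509/0.1504 = 0.01003 L.
At equivalence all the acid is converted to C6H5O-; total volume = 0.01620 + 0.01003 = 0.02623 L, so [C6H5O-] = 0.001509/0.02623 = 0.05751 M.
Kb = Kw/Ka = 1.0e-14 / 1.0 x 10^-10 = 0.000100.
[OH^-] = sqrt(Kb x [C6H5O-]) = sqrt(0.000100 x 0.05751) = 0.00240 M.
pOH = 2.62, so pH = 14.00 - 2.62 = 11.38.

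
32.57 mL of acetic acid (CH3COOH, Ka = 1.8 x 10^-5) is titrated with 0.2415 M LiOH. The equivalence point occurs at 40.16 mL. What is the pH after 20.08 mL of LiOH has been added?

4.74

20.08 mL is exactly half the equivalence volume (40.16/2), i.e. the half-equivalence point.
There, n(HA) = n(A^-), so pH = pKa = -log(1.8 x 10^-5) = 4.74.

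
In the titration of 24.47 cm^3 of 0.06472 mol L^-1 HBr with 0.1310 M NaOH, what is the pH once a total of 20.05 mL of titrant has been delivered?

n(acid) = 0.06472 x 0.02447 = 0.001584 mol; n(NaOH) added = 0.1310 x 0.02005 = 0.002627 mol.
Base is in excess by 0.002627 - 0.001584 = 0.001043 mol in a total volume of 0.04452 L.
[OH^-] = 0.001043/0.04452 = 0.02342 M, so pOH = 1.63 and pH = 14.00 - 1.63 = 12.37.

12.37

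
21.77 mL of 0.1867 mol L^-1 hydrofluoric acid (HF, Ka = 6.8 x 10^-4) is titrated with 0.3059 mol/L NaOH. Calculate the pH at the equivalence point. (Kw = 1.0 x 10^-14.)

n(HF) = 0.1867 x 0.02177 = 0.004064 mol; V(NaOH) at equivalence = 0.004064/0.3059 = 0.01329 L.
At equivalence all the acid is converted to F-; total volume = 0.02177 + 0.01329 = 0.03506 L, so [F-] = 0.004064/0.03506 = 0.1159 M.
Kb = Kw/Ka = 1.0e-14 / 6.8 x 10^-4 = 1.47e-11.
[OH^-] = sqrt(Kb x [F-]) = sqrt(1.47e-11 x 0.1159) = 1.31e-6 M.
pOH = 5.88, so pH = 14.00 - 5.88 = 8.12.

8.12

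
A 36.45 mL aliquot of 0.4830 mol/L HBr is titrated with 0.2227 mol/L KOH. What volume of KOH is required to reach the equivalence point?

79.1 mL

n(HBr) = 0.4830 mol/L x 0.03645 L = 0.01761 mol.
At equivalence n(KOH) = n(HBr) = 0.01761 mol.
V(KOH) = 0.01761 / 0.2227 = 0.07905 L = 79.1 mL.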